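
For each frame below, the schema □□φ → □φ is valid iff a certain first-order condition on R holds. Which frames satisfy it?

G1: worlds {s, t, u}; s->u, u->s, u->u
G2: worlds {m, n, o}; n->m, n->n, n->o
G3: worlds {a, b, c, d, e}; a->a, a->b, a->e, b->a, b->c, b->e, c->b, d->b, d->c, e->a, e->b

G1, G2

This is the axiom for density; its first-order frame correspondent is ∀x ∀y (Rxy → ∃z (Rxz ∧ Rzy)).
G1: satisfies the condition.
G2: satisfies the condition.
G3: fails — Rbc but no z with Rbz and Rzc.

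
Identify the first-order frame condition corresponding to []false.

□⊥ is valid iff no world has any successor (otherwise □⊥ fails at any world with one).

emptiness of R: forall x forall y ~Rxy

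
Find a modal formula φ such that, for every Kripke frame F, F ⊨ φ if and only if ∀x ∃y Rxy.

□ψ → ◇ψ

A defining formula is □ψ → ◇ψ (the D axiom).
Suppose □ψ→◇ψ is valid. At any x set V(ψ)=W. Then □ψ at x, so ◇ψ at x, so x has a successor.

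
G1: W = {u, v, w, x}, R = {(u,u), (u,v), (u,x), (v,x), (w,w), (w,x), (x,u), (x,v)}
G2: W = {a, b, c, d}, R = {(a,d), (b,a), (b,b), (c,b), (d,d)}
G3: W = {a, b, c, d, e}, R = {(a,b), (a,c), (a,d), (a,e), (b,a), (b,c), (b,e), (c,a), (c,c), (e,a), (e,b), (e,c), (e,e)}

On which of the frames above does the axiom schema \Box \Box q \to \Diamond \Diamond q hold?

G1, G2

Frame correspondent (Sahlqvist): \forall x \exists w (x R^2 w \wedge x R^2 w) — i.e. a generalized confluence (Geach) condition.
G1: holds.
G2: holds.
G3: fails — at d but no w with dR²w and dR²w.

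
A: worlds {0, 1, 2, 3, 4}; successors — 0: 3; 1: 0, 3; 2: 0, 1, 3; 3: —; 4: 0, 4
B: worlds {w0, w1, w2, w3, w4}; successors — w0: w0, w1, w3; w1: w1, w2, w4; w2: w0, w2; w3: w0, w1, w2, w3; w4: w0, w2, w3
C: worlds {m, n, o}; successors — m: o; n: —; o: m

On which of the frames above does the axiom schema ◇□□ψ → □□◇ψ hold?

B, C

This is the axiom for a generalized confluence (Geach) condition; its first-order frame correspondent is ∀x ∀y ∀z ((xRy ∧ xR²z) → ∃w (yR²w ∧ zRw)).
A: fails — 1R0, 1R²3 but no w with 0R²w and 3Rw.
B: holds.
C: holds.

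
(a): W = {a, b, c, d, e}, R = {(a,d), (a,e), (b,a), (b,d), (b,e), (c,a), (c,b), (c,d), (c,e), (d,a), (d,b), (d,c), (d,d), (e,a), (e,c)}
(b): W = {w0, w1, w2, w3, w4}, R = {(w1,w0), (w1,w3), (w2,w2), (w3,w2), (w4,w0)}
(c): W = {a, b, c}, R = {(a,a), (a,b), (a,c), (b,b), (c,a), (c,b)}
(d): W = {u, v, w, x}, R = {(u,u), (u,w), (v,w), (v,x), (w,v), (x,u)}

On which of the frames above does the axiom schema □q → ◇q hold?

This is the axiom for seriality; its first-order frame correspondent is ∀x ∃y Rxy.
(a): holds.
(b): fails — world w0 has no successor.
(c): holds.
(d): holds.
Valid on: (a), (c), (d).

(a), (c), (d)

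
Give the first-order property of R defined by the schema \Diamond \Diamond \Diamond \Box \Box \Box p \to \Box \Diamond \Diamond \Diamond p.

\forall x \forall y \forall z ((x R^3 y \wedge xRz) \to \exists w (y R^3 w \wedge z R^3 w))

This is a Sahlqvist (Geach-type) schema ◇^3□^3p → □^1◇^3p.
Minimal-valuation argument: fix x; take any y with xR^3y and any z with xR^1z. Set V(p) to the set of worlds R-reachable from y in exactly 3 steps. Then □^3p holds at y, so the antecedent holds at x; validity forces ◇^3p at z, giving a w with zR^3w and yR^3w.
First-order correspondent: \forall x \forall y \forall z ((x R^3 y \wedge xRz) \to \exists w (y R^3 w \wedge z R^3 w)).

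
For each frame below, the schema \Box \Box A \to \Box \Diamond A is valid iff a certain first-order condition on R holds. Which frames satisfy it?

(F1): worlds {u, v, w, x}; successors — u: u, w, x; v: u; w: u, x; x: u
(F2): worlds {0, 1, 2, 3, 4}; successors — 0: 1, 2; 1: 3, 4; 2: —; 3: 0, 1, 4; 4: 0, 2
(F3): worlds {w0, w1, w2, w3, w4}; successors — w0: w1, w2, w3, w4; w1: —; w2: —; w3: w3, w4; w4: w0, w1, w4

(F1)

The schema corresponds to a generalized confluence (Geach) condition: \forall x \forall z (xRz \to \exists w (x R^2 w \wedge zRw)).
(F1): ✓.
(F2): fails — 0R2 but no w with 0R²w and 2Rw.
(F3): fails — w0Rw1 but no w with w0R²w and w1Rw.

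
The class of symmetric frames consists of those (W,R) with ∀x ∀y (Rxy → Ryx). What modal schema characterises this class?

The condition is symmetry. The B schema ψ → □◇ψ defines it.

ψ → □◇ψ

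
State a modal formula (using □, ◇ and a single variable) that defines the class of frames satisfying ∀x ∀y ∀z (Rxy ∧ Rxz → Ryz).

A defining formula is ◇p → □◇p (the 5 axiom).
Suppose ◇p→□◇p is valid. Take Rxy, Rxz and set V(p)={y}. Then ◇p at x, so □◇p at x, so ◇p at z, so some w with Rzw has p; w=y, i.e. Rzy. By symmetry of the argument, Ryz.

◇p → □◇p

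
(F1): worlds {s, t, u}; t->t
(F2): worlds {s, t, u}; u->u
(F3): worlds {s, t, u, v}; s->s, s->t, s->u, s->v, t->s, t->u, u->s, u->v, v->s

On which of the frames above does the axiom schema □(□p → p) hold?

The schema corresponds to shift-reflexivity: ∀x ∀y (Rxy → Ryy).
(F1): holds.
(F2): holds.
(F3): fails — Ruv but not Rvv.

(F1), (F2)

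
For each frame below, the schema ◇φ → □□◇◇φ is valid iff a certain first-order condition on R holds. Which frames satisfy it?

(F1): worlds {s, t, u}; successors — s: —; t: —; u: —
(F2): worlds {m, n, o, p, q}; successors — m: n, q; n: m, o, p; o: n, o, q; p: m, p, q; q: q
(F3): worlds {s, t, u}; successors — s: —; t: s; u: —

(F1), (F3)

Frame correspondent (Sahlqvist): ∀x ∀y ∀z ((xRy ∧ xR²z) → ∃w (y = w ∧ zR²w)) — i.e. a generalized confluence (Geach) condition.
(F1): condition met.
(F2): fails — mRn, mR²m but no w with n=w and mR²w.
(F3): condition met.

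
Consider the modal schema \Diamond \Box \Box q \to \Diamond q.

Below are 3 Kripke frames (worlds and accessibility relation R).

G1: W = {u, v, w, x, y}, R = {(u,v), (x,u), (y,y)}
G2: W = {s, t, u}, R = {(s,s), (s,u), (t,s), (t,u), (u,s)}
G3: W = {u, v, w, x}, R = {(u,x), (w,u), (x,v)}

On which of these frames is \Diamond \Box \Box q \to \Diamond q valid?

G2

The schema corresponds to a generalized confluence (Geach) condition: \forall x \forall y (xRy \to \exists w (y R^2 w \wedge xRw)).
G1: fails — uRv but no t with vR²t and uRt.
G2: condition met.
G3: fails — uRx but no t with xR²t and uRt.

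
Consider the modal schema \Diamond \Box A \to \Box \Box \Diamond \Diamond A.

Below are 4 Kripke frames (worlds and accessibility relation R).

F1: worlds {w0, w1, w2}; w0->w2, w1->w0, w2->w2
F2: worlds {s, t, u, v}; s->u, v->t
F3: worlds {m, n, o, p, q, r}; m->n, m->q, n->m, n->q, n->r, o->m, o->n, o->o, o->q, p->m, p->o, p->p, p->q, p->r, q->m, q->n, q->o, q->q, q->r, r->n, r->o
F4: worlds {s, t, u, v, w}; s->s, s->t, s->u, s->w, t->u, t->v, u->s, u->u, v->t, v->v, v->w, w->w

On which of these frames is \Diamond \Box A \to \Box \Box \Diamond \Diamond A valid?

Frame correspondent (Sahlqvist): \forall x \forall y \forall z ((xRy \wedge x R^2 z) \to \exists w (yRw \wedge z R^2 w)) — i.e. a generalized confluence (Geach) condition.
F1: condition met.
F2: condition met.
F3: condition met.
F4: fails — sRt, sR²w but no w* with tRw* and wR²w*.

F1, F2, F3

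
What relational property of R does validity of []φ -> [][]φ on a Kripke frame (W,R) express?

This schema is the 4 axiom.
It corresponds to transitivity: forall x forall y forall z (Rxy & Ryz -> Rxz).

transitivity: forall x forall y forall z (Rxy & Ryz -> Rxz)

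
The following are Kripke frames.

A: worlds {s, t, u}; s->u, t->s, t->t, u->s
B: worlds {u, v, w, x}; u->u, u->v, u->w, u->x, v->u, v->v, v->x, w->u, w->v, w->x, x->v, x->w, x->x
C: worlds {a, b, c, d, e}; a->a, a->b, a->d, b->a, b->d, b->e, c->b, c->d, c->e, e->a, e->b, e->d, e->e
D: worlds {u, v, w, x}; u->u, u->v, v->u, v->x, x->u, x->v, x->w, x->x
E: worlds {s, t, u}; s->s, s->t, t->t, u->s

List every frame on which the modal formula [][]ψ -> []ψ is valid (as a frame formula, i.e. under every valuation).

B, C, D, E

The schema corresponds to density: forall x forall y (Rxy -> exists z (Rxz & Rzy)).
A: fails — Rsu but no z with Rsz and Rzu.
B: holds.
C: holds.
D: holds.
E: holds.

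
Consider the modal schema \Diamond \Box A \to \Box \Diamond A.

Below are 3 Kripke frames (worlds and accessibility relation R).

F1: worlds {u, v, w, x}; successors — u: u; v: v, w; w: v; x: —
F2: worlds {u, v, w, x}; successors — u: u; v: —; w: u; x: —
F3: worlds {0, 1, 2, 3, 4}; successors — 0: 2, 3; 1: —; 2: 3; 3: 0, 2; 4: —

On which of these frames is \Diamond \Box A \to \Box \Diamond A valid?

This is the axiom for convergence; its first-order frame correspondent is \forall x \forall y \forall z (Rxy \wedge Rxz \to \exists w (Ryw \wedge Rzw)).
F1: holds.
F2: holds.
F3: fails — R02 and R03 but 2 and 3 have no common successor.
Valid on: F1, F2.

F1, F2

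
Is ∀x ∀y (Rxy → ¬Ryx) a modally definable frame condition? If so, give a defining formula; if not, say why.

Modal frame validity is preserved under surjective bounded morphisms.
The 4-cycle (worlds a,b,c,d with a→b→c→d→a) is asymmetric. Mapping every world to a single reflexive point • is a surjective bounded morphism, and the reflexive point is not asymmetric (R•• but asymmetry requires ¬R••).
So no modal formula (or set of formulas) defines exactly the asymmetric frames.

Not definable by any modal formula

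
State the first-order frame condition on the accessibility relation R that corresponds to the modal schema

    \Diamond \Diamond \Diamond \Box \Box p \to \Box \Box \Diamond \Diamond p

\forall x \forall y \forall z ((x R^3 y \wedge x R^2 z) \to \exists w (y R^2 w \wedge z R^2 w))

This is a Sahlqvist (Geach-type) schema ◇^3□^2p → □^2◇^2p.
Minimal-valuation argument: fix x; take any y with xR^3y and any z with xR^2z. Set V(p) to the set of worlds R-reachable from y in exactly 2 steps. Then □^2p holds at y, so the antecedent holds at x; validity forces ◇^2p at z, giving a w with zR^2w and yR^2w.
First-order correspondent: \forall x \forall y \forall z ((x R^3 y \wedge x R^2 z) \to \exists w (y R^2 w \wedge z R^2 w)).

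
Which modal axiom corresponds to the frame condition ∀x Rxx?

□p → p

A defining formula is □p → p (the T axiom).
Suppose □p→p is valid. At any x set V(p)={w : Rxw}. Then □p holds at x, so p holds at x, i.e. Rxx.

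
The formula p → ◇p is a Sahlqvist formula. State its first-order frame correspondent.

reflexivity: ∀x Rxx

Replacing p by ¬p and contraposing gives the equivalent schema □p → p.
Suppose □p→p is valid. At any x set V(p)={w : Rxw}. Then □p holds at x, so p holds at x, i.e. Rxx.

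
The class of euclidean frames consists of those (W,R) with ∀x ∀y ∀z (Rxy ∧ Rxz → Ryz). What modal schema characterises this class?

The condition is the Euclidean property. The 5 schema ◇s → □◇s defines it.
Suppose ◇s→□◇s is valid. Take Rxy, Rxz and set V(s)={y}. Then ◇s at x, so □◇s at x, so ◇s at z, so some w with Rzw has s; w=y, i.e. Rzy. By symmetry of the argument, Ryz.

◇s → □◇s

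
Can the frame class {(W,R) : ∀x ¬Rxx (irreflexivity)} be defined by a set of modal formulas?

Modal frame validity is preserved under surjective bounded morphisms.
The 3-cycle (worlds 0,1,2 with 0→1→2→0) is irreflexive, and the map sending every world to a single reflexive point • is a surjective bounded morphism (forth: every edge maps to (•,•); back: every world has a successor). So any modal formula valid on the 3-cycle is also valid on the reflexive point, which is not irreflexive.
So no modal formula (or set of formulas) defines exactly the irreflexive frames.

No — not modally definable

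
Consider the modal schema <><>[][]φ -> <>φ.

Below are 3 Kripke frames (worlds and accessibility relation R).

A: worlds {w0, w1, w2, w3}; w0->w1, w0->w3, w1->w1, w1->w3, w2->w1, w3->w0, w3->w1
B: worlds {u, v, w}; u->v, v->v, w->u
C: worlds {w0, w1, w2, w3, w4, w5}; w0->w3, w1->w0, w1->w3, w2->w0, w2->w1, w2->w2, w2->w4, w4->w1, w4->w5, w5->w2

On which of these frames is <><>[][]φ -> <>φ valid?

A

The schema corresponds to a generalized confluence (Geach) condition: forall x forall y (x R^2 y -> exists w (y R^2 w & xRw)).
A: ✓.
B: fails — wR²v but no t with vR²t and wRt.
C: fails — w1R²w3 but no w with w3R²w and w1Rw.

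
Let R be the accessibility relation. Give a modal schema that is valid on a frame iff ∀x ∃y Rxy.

□q → ◇q

This is seriality; the standard corresponding axiom is D: □q → ◇q.
Suppose □q→◇q is valid. At any x set V(q)=W. Then □q at x, so ◇q at x, so x has a successor.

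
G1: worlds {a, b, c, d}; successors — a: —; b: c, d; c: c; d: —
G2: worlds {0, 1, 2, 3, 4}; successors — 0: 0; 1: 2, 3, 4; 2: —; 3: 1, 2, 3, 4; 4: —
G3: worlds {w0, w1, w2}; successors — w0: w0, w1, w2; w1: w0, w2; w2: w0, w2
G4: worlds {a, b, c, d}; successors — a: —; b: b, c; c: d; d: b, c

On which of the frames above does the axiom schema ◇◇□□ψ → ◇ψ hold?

Frame correspondent (Sahlqvist): ∀x ∀y (xR²y → ∃w (yR²w ∧ xRw)) — i.e. a generalized confluence (Geach) condition.
G1: ✓.
G2: fails — 1R²2 but no w with 2R²w and 1Rw.
G3: ✓.
G4: fails — cR²c but no w with cR²w and cRw.

G1, G3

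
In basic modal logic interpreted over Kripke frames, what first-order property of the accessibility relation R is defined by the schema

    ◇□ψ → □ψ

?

the Euclidean property

Replacing ψ by ¬ψ and contraposing gives the equivalent schema ◇ψ → □◇ψ.
Suppose ◇ψ→□◇ψ is valid. Take Rxy, Rxz and set V(ψ)={y}. Then ◇ψ at x, so □◇ψ at x, so ◇ψ at z, so some w with Rzw has ψ; w=y, i.e. Rzy. By symmetry of the argument, Ryz.
The converse is a direct semantic check.
Frame condition: ∀x ∀y ∀z (Rxy ∧ Rxz → Ryz).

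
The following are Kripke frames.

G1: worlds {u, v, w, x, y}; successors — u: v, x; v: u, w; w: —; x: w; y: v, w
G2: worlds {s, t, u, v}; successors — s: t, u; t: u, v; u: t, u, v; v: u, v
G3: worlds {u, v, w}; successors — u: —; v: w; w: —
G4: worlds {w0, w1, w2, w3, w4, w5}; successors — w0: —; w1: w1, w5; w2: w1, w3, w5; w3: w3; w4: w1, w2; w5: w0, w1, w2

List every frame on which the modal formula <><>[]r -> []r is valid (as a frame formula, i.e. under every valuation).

G3

The schema corresponds to a generalized confluence (Geach) condition: forall x forall y forall z ((x R^2 y & xRz) -> exists w (yRw & z = w)).
G1: fails — uR²w, uRv but no t with wRt and v=t.
G2: fails — sR²t, sRt but no w with tRw and t=w.
G3: ✓.
G4: fails — w1R²w0, w1Rw1 but no w with w0Rw and w1=w.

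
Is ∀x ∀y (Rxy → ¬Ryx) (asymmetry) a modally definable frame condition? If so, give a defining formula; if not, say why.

No

If a class were modally definable it would be closed under surjective bounded morphisms (Goldblatt–Thomason).
The 5-cycle (worlds s,t,u,v,w with s→t→u→v→w→s) is asymmetric. Mapping every world to a single reflexive point • is a surjective bounded morphism, and the reflexive point is not asymmetric (R•• but asymmetry requires ¬R••).
So no modal formula (or set of formulas) defines exactly the asymmetric frames.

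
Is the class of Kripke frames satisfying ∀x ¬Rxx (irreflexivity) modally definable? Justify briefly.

If a class were modally definable it would be closed under surjective bounded morphisms (Goldblatt–Thomason).
The 4-cycle (worlds w0,w1,w2,w3 with w0→w1→w2→w3→w0) is irreflexive, and the map sending every world to a single reflexive point • is a surjective bounded morphism (forth: every edge maps to (•,•); back: every world has a successor). So any modal formula valid on the 4-cycle is also valid on the reflexive point, which is not irreflexive.
So the class is not modally definable.

No — not modally definable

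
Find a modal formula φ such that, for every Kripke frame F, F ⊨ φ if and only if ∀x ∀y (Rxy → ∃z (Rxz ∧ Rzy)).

The condition is density. The C4 schema □□s → □s defines it.
Suppose □□s→□s is valid. Take Rxy and set V(s)={w : xR²w}. Then □□s at x, so □s at x, so s at y, i.e. ∃z(Rxz∧Rzy).

□□s → □s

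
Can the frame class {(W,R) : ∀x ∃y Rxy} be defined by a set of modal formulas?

Yes: it is seriality, defined by the D schema □r → ◇r.
Suppose □r→◇r is valid. At any x set V(r)=W. Then □r at x, so ◇r at x, so x has a successor.

Yes — defined by □r → ◇r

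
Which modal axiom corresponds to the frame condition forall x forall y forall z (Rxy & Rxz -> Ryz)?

The condition is the Euclidean property. The 5 schema ◇ψ → □◇ψ defines it.

◇ψ → □◇ψ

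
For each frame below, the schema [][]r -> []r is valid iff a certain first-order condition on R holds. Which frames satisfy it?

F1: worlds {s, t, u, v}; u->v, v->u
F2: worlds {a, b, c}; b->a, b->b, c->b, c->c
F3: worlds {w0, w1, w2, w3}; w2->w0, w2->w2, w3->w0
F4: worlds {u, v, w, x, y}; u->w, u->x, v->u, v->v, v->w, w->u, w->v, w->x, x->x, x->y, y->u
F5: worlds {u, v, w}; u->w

The schema corresponds to density: forall x forall y (Rxy -> exists z (Rxz & Rzy)).
F1: fails — Ruv but no z with Ruz and Rzv.
F2: condition met.
F3: fails — Rw3w0 but no z with Rw3z and Rzw0.
F4: fails — Ruw but no z with Ruz and Rzw.
F5: fails — Ruw but no z with Ruz and Rzw.

F2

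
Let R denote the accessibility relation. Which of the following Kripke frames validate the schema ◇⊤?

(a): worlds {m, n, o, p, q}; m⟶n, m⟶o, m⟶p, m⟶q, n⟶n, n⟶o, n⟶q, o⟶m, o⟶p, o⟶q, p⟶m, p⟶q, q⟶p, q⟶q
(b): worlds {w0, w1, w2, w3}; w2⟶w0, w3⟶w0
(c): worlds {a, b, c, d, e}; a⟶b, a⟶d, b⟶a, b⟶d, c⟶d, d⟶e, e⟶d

(a), (c)

Frame correspondent (Sahlqvist): ∀x ∃y Rxy — i.e. seriality.
(a): holds.
(b): fails — world w0 has no successor.
(c): holds.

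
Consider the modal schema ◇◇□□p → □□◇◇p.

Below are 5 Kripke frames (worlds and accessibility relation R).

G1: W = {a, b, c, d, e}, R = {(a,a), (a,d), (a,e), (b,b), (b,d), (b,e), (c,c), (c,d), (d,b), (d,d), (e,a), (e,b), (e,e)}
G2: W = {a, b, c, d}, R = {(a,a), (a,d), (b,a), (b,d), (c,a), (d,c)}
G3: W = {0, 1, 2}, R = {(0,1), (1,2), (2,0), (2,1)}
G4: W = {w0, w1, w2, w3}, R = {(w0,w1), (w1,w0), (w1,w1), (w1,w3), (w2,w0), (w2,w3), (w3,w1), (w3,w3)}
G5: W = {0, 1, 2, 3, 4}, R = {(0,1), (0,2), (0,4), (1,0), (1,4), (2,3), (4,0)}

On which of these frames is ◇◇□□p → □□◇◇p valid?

This is the axiom for a generalized confluence (Geach) condition; its first-order frame correspondent is ∀x ∀y ∀z ((xR²y ∧ xR²z) → ∃w (yR²w ∧ zR²w)).
G1: ✓.
G2: ✓.
G3: fails — 1R²0, 1R²1 but no w with 0R²w and 1R²w.
G4: ✓.
G5: fails — 0R²0, 0R²3 but no w with 0R²w and 3R²w.

G1, G2, G4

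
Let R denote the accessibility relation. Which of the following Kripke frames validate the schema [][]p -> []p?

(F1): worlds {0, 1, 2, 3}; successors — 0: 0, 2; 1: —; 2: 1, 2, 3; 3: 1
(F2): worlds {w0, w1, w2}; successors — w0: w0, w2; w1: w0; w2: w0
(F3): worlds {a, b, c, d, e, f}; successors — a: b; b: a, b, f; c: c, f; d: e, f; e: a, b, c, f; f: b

Frame correspondent (Sahlqvist): forall x forall y (Rxy -> exists z (Rxz & Rzy)) — i.e. density.
(F1): fails — R31 but no z with R3z and Rz1.
(F2): satisfies the condition.
(F3): fails — Rde but no z with Rdz and Rze.

(F2)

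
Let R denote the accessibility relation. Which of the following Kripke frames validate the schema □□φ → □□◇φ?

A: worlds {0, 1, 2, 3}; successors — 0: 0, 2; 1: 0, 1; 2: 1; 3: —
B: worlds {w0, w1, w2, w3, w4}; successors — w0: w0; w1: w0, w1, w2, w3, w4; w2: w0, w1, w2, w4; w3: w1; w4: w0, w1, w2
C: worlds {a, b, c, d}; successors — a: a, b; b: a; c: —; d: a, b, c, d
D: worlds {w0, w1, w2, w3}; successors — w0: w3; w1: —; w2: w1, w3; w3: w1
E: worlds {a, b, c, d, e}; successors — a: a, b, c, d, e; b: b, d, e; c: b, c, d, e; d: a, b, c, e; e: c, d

A, B, E

Frame correspondent (Sahlqvist): ∀x ∀z (xR²z → ∃w (xR²w ∧ zRw)) — i.e. a generalized confluence (Geach) condition.
A: ✓.
B: ✓.
C: fails — dR²c but no w with dR²w and cRw.
D: fails — w0R²w1 but no w with w0R²w and w1Rw.
E: ✓.
Valid on: A, B, E.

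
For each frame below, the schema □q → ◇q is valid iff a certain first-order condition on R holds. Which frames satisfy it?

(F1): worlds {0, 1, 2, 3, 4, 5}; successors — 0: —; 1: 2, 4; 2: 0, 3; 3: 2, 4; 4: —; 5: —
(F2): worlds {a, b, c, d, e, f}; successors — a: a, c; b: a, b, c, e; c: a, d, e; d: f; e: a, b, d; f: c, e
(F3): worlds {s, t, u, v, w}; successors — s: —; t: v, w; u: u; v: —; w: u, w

(F2)

Frame correspondent (Sahlqvist): ∀x ∃y Rxy — i.e. seriality.
(F1): fails — world 0 has no successor.
(F2): satisfies the condition.
(F3): fails — world s has no successor.
Valid on: (F2).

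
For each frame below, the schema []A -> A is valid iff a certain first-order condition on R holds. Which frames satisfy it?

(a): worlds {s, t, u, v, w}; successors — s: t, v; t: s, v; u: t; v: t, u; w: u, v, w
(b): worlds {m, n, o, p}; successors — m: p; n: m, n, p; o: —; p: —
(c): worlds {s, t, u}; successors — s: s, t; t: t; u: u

(c)

The schema corresponds to reflexivity: forall x Rxx.
(a): fails — world s does not see itself.
(b): fails — world m does not see itself.
(c): satisfies the condition.
Valid on: (c).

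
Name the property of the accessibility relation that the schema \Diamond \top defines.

This schema is equivalent to the D axiom □φ → ◇φ.
Its frame correspondent is seriality — \forall x \exists y Rxy.

seriality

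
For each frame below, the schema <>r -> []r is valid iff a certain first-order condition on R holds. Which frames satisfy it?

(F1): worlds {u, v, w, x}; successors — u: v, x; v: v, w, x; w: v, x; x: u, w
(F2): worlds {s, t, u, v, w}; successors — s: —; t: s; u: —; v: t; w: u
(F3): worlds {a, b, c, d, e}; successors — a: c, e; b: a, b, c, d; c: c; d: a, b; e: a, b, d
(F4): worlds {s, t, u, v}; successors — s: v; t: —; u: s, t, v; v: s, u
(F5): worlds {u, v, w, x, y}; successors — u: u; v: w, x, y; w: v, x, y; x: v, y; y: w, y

(F2)

The schema corresponds to partial functionality: forall x forall y forall z (Rxy & Rxz -> y = z).
(F1): fails — u sees both v and x.
(F2): ✓.
(F3): fails — a sees both c and e.
(F4): fails — u sees both s and t.
(F5): fails — v sees both w and x.
Valid on: (F2).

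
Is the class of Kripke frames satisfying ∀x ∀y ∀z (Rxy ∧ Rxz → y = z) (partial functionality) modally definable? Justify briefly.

Yes, by ◇p → □p

This is a Sahlqvist condition; the CD axiom ◇p → □p defines it.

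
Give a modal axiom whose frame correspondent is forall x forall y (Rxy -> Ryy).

□(□ψ → ψ)

This is shift-reflexivity; the standard corresponding axiom is T□: □(□ψ → ψ).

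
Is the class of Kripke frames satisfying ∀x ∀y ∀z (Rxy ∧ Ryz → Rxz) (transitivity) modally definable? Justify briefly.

This is a Sahlqvist condition; the 4 axiom □r → □□r defines it.
Suppose □r→□□r is valid. Take Rxy, Ryz and set V(r)={w : Rxw}. Then □r at x, so □□r at x, so □r at y, so r at z, i.e. Rxz.

Definable; □r → □□r defines it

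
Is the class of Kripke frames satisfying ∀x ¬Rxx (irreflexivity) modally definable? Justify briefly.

Not definable by any modal formula

If a class were modally definable it would be closed under surjective bounded morphisms (Goldblatt–Thomason).
The 5-cycle (worlds a,b,c,d,e with a→b→c→d→e→a) is irreflexive, and the map sending every world to a single reflexive point • is a surjective bounded morphism (forth: every edge maps to (•,•); back: every world has a successor). So any modal formula valid on the 5-cycle is also valid on the reflexive point, which is not irreflexive.
So the class is not modally definable.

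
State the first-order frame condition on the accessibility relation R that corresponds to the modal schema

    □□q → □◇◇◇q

∀x ∀z (xRz → ∃w (xR²w ∧ zR³w))

This is a Sahlqvist (Geach-type) schema ◇^0□^2q → □^1◇^3q.
Minimal-valuation argument: fix x; take any y with xR^0y and any z with xR^1z. Set V(q) to the set of worlds R-reachable from y in exactly 2 steps. Then □^2q holds at y, so the antecedent holds at x; validity forces ◇^3q at z, giving a w with zR^3w and yR^2w.
First-order correspondent: ∀x ∀z (xRz → ∃w (xR²w ∧ zR³w)).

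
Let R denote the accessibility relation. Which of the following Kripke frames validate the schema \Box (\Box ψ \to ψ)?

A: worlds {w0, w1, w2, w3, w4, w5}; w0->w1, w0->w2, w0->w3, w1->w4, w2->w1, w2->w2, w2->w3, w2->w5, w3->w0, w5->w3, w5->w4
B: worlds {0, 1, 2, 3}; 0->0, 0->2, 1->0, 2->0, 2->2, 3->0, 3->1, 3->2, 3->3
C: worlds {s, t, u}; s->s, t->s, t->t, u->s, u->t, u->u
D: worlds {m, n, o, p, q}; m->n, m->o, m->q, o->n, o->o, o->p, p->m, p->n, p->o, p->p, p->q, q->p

Frame correspondent (Sahlqvist): \forall x \forall y (Rxy \to Ryy) — i.e. shift-reflexivity.
A: fails — Rw3w0 but not Rw0w0.
B: fails — R31 but not R11.
C: condition met.
D: fails — Ron but not Rnn.
Valid on: C.

C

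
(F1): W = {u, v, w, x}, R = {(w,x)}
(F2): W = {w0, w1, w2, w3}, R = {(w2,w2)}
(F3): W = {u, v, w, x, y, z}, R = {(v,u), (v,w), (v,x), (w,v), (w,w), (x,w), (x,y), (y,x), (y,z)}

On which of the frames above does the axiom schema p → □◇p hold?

This is the axiom for symmetry; its first-order frame correspondent is ∀x ∀y (Rxy → Ryx).
(F1): fails — Rwx but not Rxw.
(F2): holds.
(F3): fails — Rxw but not Rwx.

(F2)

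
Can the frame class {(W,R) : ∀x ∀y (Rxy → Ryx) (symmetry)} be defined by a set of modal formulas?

This is a Sahlqvist condition; the B axiom p → □◇p defines it.

Definable; p → □◇p defines it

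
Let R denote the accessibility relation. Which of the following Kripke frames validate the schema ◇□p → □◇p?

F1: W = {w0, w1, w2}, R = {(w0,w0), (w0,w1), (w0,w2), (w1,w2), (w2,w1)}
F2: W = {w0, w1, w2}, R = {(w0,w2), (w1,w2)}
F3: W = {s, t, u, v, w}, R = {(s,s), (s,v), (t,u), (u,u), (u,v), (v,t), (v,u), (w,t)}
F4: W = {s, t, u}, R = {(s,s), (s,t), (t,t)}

This is the axiom for convergence; its first-order frame correspondent is ∀x ∀y ∀z (Rxy ∧ Rxz → ∃w (Ryw ∧ Rzw)).
F1: fails — Rw0w1 and Rw0w2 but w1 and w2 have no common successor.
F2: fails — Rw0w2 and Rw0w2 but w2 and w2 have no common successor.
F3: fails — Rsv and Rss but v and s have no common successor.
F4: satisfies the condition.

F4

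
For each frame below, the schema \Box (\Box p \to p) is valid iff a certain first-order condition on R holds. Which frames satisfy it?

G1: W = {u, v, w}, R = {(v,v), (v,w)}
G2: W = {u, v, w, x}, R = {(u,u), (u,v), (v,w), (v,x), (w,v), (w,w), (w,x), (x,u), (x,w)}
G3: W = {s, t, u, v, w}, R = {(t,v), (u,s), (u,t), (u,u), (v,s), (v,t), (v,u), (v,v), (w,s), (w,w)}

none

This is the axiom for shift-reflexivity; its first-order frame correspondent is \forall x \forall y (Rxy \to Ryy).
G1: fails — Rvw but not Rww.
G2: fails — Ruv but not Rvv.
G3: fails — Rut but not Rtt.
Valid on no frame.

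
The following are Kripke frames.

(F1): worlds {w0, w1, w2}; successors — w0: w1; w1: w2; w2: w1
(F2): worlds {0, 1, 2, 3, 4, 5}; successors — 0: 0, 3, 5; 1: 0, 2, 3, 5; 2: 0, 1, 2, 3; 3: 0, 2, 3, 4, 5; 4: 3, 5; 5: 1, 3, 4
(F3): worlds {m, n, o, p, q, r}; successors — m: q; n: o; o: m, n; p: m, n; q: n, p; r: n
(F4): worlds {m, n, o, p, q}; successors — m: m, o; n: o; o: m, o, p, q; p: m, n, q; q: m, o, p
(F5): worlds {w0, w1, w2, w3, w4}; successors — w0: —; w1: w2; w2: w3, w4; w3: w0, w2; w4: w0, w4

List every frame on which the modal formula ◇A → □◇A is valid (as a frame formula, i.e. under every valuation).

none

This is the axiom for the Euclidean property; its first-order frame correspondent is ∀x ∀y ∀z (Rxy ∧ Rxz → Ryz).
(F1): fails — Rw0w1 and Rw0w1 but not Rw1w1.
(F2): fails — R05 and R00 but not R50.
(F3): fails — Rmq and Rmq but not Rqq.
(F4): fails — Rom and Rop but not Rmp.
(F5): fails — Rw1w2 and Rw1w2 but not Rw2w2.
Valid on no frame.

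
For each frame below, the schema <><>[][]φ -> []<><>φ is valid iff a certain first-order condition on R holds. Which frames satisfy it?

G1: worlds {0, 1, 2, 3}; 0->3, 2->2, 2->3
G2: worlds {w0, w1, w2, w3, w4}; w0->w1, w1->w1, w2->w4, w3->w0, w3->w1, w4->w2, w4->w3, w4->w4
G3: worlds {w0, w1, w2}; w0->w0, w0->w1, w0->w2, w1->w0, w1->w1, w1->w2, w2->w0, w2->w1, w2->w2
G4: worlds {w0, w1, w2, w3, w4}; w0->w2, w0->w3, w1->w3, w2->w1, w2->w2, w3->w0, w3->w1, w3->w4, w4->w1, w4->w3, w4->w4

This is the axiom for a generalized confluence (Geach) condition; its first-order frame correspondent is forall x forall y forall z ((x R^2 y & xRz) -> exists w (y R^2 w & z R^2 w)).
G1: fails — 2R²2, 2R3 but no w with 2R²w and 3R²w.
G2: fails — w4R²w0, w4Rw2 but no w with w0R²w and w2R²w.
G3: condition met.
G4: condition met.

G3, G4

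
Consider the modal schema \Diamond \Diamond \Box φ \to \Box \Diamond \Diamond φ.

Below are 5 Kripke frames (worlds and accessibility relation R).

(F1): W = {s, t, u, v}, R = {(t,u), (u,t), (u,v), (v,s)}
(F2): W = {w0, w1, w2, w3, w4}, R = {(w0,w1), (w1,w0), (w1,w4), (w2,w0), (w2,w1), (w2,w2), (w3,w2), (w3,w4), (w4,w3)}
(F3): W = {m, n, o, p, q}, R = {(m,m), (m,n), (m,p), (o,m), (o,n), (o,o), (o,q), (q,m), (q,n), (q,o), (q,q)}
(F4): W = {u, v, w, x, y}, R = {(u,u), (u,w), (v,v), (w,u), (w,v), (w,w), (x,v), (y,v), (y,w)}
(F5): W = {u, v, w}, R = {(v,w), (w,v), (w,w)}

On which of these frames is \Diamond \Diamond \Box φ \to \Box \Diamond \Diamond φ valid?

(F5)

This is the axiom for a generalized confluence (Geach) condition; its first-order frame correspondent is \forall x \forall y \forall z ((x R^2 y \wedge xRz) \to \exists w (yRw \wedge z R^2 w)).
(F1): fails — uR²s, uRt but no w with sRw and tR²w.
(F2): fails — w2R²w0, w2Rw0 but no w with w0Rw and w0R²w.
(F3): fails — mR²m, mRn but no w with mRw and nR²w.
(F4): fails — wR²u, wRv but no t with uRt and vR²t.
(F5): condition met.
Valid on: (F5).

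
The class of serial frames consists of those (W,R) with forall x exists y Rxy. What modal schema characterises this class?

□q → ◇q

This is seriality; the standard corresponding axiom is D: □q → ◇q.
Suppose □q→◇q is valid. At any x set V(q)=W. Then □q at x, so ◇q at x, so x has a successor.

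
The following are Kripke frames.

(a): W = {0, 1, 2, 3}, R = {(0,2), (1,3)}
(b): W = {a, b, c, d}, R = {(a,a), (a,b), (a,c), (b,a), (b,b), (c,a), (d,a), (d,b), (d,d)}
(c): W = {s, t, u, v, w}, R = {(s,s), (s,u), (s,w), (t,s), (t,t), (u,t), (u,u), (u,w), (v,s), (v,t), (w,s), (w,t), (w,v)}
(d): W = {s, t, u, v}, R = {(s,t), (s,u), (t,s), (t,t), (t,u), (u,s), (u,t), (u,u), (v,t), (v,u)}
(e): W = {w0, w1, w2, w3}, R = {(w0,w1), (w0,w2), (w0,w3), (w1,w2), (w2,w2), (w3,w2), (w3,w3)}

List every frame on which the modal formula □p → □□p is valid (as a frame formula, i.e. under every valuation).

(a), (e)

Frame correspondent (Sahlqvist): ∀x ∀y ∀z (Rxy ∧ Ryz → Rxz) — i.e. transitivity.
(a): ✓.
(b): fails — Rba and Rac but not Rbc.
(c): fails — Ruw and Rwv but not Ruv.
(d): fails — Rvt and Rts but not Rvs.
(e): ✓.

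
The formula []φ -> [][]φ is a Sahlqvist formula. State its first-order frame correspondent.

This is the 4 axiom.
It corresponds to transitivity: forall x forall y forall z (Rxy & Ryz -> Rxz).

transitivity: forall x forall y forall z (Rxy & Ryz -> Rxz)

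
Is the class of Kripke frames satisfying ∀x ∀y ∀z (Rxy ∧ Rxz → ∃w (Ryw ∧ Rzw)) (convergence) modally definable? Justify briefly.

The condition is convergence. A defining modal formula is ◇□p → □◇p.
Suppose ◇□p→□◇p is valid. Take Rxy, Rxz and set V(p)={w : Ryw}. Then □p at y so ◇□p at x, so □◇p at x, so ◇p at z, giving w with Rzw and Ryw.

Yes, by ◇□p → □◇p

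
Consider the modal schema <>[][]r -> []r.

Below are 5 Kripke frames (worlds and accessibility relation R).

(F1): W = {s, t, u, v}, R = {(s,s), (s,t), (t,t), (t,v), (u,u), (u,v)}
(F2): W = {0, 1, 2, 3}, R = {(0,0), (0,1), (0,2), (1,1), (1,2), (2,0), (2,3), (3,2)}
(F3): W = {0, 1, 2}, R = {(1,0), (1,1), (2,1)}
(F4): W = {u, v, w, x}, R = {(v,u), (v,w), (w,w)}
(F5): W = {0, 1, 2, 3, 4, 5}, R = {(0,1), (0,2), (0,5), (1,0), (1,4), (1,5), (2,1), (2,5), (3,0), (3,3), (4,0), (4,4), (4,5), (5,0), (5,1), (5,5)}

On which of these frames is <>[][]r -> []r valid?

(F2)

This is the axiom for a generalized confluence (Geach) condition; its first-order frame correspondent is forall x forall y forall z ((xRy & xRz) -> exists w (y R^2 w & z = w)).
(F1): fails — sRt, sRs but no w with tR²w and s=w.
(F2): ✓.
(F3): fails — 1R0, 1R0 but no w with 0R²w and 0=w.
(F4): fails — vRu, vRu but no t with uR²t and u=t.
(F5): fails — 0R2, 0R2 but no w with 2R²w and 2=w.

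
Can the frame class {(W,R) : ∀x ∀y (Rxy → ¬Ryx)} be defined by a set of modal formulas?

Modal frame validity is preserved under surjective bounded morphisms.
The 3-cycle (worlds w0,w1,w2 with w0→w1→w2→w0) is asymmetric. Mapping every world to a single reflexive point • is a surjective bounded morphism, and the reflexive point is not asymmetric (R•• but asymmetry requires ¬R••).
So no modal formula (or set of formulas) defines exactly the asymmetric frames.

Not modally definable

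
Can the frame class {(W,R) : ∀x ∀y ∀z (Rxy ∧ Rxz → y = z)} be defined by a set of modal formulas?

Yes — defined by ◇q → □q

The condition is partial functionality. A defining modal formula is ◇q → □q.
Suppose ◇q→□q is valid. Take Rxy, Rxz and set V(q)={y}. Then ◇q at x, so □q at x, so q at z, i.e. z=y.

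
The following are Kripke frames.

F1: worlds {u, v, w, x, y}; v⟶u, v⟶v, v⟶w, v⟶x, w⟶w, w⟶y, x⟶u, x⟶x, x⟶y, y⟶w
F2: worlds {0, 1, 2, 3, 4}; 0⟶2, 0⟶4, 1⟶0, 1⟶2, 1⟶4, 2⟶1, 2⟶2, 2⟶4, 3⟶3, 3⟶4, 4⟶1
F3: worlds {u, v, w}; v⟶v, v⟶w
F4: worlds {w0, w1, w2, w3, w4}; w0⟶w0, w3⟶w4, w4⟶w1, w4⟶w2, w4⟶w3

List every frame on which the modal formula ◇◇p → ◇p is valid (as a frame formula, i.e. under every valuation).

Frame correspondent (Sahlqvist): ∀x ∀y ∀z (Rxy ∧ Ryz → Rxz) — i.e. transitivity.
F1: fails — Rvw and Rwy but not Rvy.
F2: fails — R34 and R41 but not R31.
F3: satisfies the condition.
F4: fails — Rw4w3 and Rw3w4 but not Rw4w4.
Valid on: F3.

F3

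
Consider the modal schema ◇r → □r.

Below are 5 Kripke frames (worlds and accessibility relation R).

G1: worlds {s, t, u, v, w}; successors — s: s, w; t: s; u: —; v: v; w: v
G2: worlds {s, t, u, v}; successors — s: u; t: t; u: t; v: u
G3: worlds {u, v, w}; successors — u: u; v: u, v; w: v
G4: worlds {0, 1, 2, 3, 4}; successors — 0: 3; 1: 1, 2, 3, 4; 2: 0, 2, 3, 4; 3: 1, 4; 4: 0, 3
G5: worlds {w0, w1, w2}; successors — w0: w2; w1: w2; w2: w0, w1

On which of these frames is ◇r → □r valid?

This is the axiom for partial functionality; its first-order frame correspondent is ∀x ∀y ∀z (Rxy ∧ Rxz → y = z).
G1: fails — s sees both s and w.
G2: satisfies the condition.
G3: fails — v sees both u and v.
G4: fails — 1 sees both 1 and 2.
G5: fails — w2 sees both w0 and w1.

G2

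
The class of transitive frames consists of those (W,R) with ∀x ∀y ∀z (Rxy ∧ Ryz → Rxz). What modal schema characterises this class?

□q → □□q

A defining formula is □q → □□q (the 4 axiom).
Suppose □q→□□q is valid. Take Rxy, Ryz and set V(q)={w : Rxw}. Then □q at x, so □□q at x, so □q at y, so q at z, i.e. Rxz.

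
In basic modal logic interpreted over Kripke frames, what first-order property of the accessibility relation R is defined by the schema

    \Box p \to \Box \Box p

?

Suppose □p→□□p is valid. Take Rxy, Ryz and set V(p)={w : Rxw}. Then □p at x, so □□p at x, so □p at y, so p at z, i.e. Rxz.

transitivity: \forall x \forall y \forall z (Rxy \wedge Ryz \to Rxz)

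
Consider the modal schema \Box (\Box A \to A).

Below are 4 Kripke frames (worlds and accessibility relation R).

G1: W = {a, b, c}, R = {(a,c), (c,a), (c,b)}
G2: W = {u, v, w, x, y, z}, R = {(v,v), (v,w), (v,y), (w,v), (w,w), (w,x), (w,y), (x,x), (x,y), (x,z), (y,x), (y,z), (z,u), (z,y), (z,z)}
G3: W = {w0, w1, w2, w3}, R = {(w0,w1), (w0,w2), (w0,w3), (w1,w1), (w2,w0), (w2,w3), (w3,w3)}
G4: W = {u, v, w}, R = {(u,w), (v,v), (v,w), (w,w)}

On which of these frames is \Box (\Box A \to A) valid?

The schema corresponds to shift-reflexivity: \forall x \forall y (Rxy \to Ryy).
G1: fails — Rac but not Rcc.
G2: fails — Rvy but not Ryy.
G3: fails — Rw0w2 but not Rw2w2.
G4: ✓.

G4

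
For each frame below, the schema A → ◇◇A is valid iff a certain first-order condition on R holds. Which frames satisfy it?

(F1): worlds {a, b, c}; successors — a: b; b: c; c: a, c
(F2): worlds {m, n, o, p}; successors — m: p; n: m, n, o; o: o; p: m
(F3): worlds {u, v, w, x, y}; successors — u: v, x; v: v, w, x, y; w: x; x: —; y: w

(F2)

The schema corresponds to a generalized confluence (Geach) condition: ∀x ∃w (x = w ∧ xR²w).
(F1): fails — at a but no w with a=w and aR²w.
(F2): holds.
(F3): fails — at u but no t with u=t and uR²t.
Valid on: (F2).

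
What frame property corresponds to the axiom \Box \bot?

Emptiness of R

This schema is the Ver axiom.
It corresponds to emptiness of R: \forall x \forall y \neg Rxy.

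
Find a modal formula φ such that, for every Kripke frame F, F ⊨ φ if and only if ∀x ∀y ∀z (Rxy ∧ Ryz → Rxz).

□q → □□q

A defining formula is □q → □□q (the 4 axiom).
Suppose □q→□□q is valid. Take Rxy, Ryz and set V(q)={w : Rxw}. Then □q at x, so □□q at x, so □q at y, so q at z, i.e. Rxz.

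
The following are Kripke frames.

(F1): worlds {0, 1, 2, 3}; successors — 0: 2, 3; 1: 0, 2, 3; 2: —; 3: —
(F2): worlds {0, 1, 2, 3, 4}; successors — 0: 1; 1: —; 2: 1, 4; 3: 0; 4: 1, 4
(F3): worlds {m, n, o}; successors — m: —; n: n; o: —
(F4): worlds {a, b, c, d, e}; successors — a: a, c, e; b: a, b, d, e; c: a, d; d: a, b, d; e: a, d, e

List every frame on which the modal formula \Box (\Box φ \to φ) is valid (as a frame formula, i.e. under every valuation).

(F3)

This is the axiom for shift-reflexivity; its first-order frame correspondent is \forall x \forall y (Rxy \to Ryy).
(F1): fails — R10 but not R00.
(F2): fails — R01 but not R11.
(F3): holds.
(F4): fails — Rac but not Rcc.
Valid on: (F3).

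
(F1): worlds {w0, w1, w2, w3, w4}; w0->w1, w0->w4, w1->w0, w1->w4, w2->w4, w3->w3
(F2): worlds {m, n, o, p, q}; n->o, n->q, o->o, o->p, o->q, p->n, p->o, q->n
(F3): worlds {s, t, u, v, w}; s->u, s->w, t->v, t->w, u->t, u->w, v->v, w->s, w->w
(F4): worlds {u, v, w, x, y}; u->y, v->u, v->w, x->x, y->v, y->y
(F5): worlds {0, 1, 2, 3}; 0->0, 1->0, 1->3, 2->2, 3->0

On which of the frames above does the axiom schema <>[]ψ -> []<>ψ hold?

(F5)

This is the axiom for convergence; its first-order frame correspondent is forall x forall y forall z (Rxy & Rxz -> exists w (Ryw & Rzw)).
(F1): fails — Rw0w4 and Rw0w4 but w4 and w4 have no common successor.
(F2): fails — Rno and Rnq but o and q have no common successor.
(F3): fails — Rtv and Rtw but v and w have no common successor.
(F4): fails — Rvw and Rvw but w and w have no common successor.
(F5): ✓.
Valid on: (F5).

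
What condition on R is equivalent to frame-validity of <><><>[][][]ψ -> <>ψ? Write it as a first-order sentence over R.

forall x forall y (x R^3 y -> exists w (y R^3 w & xRw))

This is a Sahlqvist (Geach-type) schema ◇^3□^3ψ → □^0◇^1ψ.
First-order correspondent: forall x forall y (x R^3 y -> exists w (y R^3 w & xRw)).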